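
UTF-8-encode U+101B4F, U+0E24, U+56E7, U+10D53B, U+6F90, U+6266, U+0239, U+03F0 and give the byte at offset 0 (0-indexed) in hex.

0xF4

U+101B4F → 4-byte form F4 81 AD 8F at offsets 0–3.
Offset 0 falls in char 1's range; it's byte 1 of F4 81 AD 8F = 0xF4.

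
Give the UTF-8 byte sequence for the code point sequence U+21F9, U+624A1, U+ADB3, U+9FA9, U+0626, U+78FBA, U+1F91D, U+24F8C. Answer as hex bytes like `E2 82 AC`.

E2 87 B9 F1 A2 92 A1 EA B6 B3 E9 BE A9 D8 A6 F1 B8 BE BA F0 9F A4 9D F0 A4 BE 8C

U+21F9: 3-byte form → E2 87 B9.
U+624A1: 4-byte form → F1 A2 92 A1.
U+ADB3: 3-byte form → EA B6 B3.
U+9FA9: 3-byte form → E9 BE A9.
U+0626: 2-byte form → D8 A6.
U+78FBA: 4-byte form → F1 B8 BE BA.
U+1F91D: 4-byte form → F0 9F A4 9D.
U+24F8C: 4-byte form → F0 A4 BE 8C.
Concatenated (27 bytes): E2 87 B9 F1 A2 92 A1 EA B6 B3 E9 BE A9 D8 A6 F1 B8 BE BA F0 9F A4 9D F0 A4 BE 8C.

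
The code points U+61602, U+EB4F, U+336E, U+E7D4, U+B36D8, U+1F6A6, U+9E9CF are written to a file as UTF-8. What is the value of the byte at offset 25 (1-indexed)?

0x8F

1-indexed offset 25 is 0-indexed offset 24.
U+61602 → 4-byte form F1 A1 98 82 at offsets 0–3.
U+EB4F → 3-byte form EE AD 8F at offsets 4–6.
U+336E → 3-byte form E3 8D AE at offsets 7–9.
U+E7D4 → 3-byte form EE 9F 94 at offsets 10–12.
U+B36D8 → 4-byte form F2 B3 9B 98 at offsets 13–16.
U+1F6A6 → 4-byte form F0 9F 9A A6 at offsets 17–20.
U+9E9CF → 4-byte form F2 9E A7 8F at offsets 21–24.
Offset 24 falls in char 7's range; it's byte 4 of F2 9E A7 8F = 0x8F.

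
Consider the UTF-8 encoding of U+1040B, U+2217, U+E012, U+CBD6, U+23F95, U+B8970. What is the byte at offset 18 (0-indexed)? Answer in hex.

0xB8

U+1040B → 4-byte form F0 90 90 8B at offsets 0–3.
U+2217 → 3-byte form E2 88 97 at offsets 4–6.
U+E012 → 3-byte form EE 80 92 at offsets 7–9.
U+CBD6 → 3-byte form EC AF 96 at offsets 10–12.
U+23F95 → 4-byte form F0 A3 BE 95 at offsets 13–16.
U+B8970 → 4-byte form F2 B8 A5 B0 at offsets 17–20.
Offset 18 falls in char 6's range; it's byte 2 of F2 B8 A5 B0 = 0xB8.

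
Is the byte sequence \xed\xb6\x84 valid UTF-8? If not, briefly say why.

Structurally a 3-byte sequence; payload = 0xDD84.
But 0xDD84 is in U+D800–U+DFFF, the surrogate range. Surrogates are not Unicode scalar values and are forbidden in UTF-8.

invalid (encodes a surrogate (U+D800–U+DFFF))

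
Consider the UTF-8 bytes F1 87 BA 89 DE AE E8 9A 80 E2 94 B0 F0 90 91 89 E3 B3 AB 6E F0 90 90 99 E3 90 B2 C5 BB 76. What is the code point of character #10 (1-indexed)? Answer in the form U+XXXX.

U+017B

Offset 0: leading byte 0xF1 = 11110001 → 4-byte char #1 = F1 87 BA 89.
Offset 4: leading byte 0xDE = 11011110 → 2-byte char #2 = DE AE.
Offset 6: leading byte 0xE8 = 11101000 → 3-byte char #3 = E8 9A 80.
Offset 9: leading byte 0xE2 = 11100010 → 3-byte char #4 = E2 94 B0.
Offset 12: leading byte 0xF0 = 11110000 → 4-byte char #5 = F0 90 91 89.
Offset 16: leading byte 0xE3 = 11100011 → 3-byte char #6 = E3 B3 AB.
Offset 19: leading byte 0x6E = 01101110 → 1-byte char #7 = 6E.
Offset 20: leading byte 0xF0 = 11110000 → 4-byte char #8 = F0 90 90 99.
Offset 24: leading byte 0xE3 = 11100011 → 3-byte char #9 = E3 90 B2.
Offset 27: leading byte 0xC5 = 11000101 → 2-byte char #10 = C5 BB.
Leading byte 0xC5 = 11000101 matches 110xxxxx → 2-byte sequence.
Byte 1: 0xC5 = 11000101, payload 00101 (5 bits).
Byte 2: 0xBB = 10111011 (10xxxxxx ✓), payload 111011.
Concatenate: 00101111011 = 0x17B (11 bits → U+017B).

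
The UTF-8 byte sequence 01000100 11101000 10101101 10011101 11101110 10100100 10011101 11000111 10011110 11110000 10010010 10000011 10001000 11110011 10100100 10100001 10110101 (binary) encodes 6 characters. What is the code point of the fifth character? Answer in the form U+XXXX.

Offset 0: leading byte 0x44 = 01000100 → 1-byte char #1 = 44.
Offset 1: leading byte 0xE8 = 11101000 → 3-byte char #2 = E8 AD 9D.
Offset 4: leading byte 0xEE = 11101110 → 3-byte char #3 = EE A4 9D.
Offset 7: leading byte 0xC7 = 11000111 → 2-byte char #4 = C7 9E.
Offset 9: leading byte 0xF0 = 11110000 → 4-byte char #5 = F0 92 83 88.
Leading byte 0xF0 = 11110000 matches 11110xxx → 4-byte sequence.
Byte 1: 0xF0 = 11110000, payload 000 (3 bits).
Byte 2: 0x92 = 10010010 (10xxxxxx ✓), payload 010010.
Byte 3: 0x83 = 10000011 (10xxxxxx ✓), payload 000011.
Byte 4: 0x88 = 10001000 (10xxxxxx ✓), payload 001000.
Concatenate: 000010010000011001000 = 0x120C8 (21 bits → U+120C8).

U+120C8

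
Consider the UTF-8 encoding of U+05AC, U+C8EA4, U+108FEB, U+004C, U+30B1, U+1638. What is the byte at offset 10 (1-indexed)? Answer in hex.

1-indexed offset 10 is 0-indexed offset 9.
U+05AC → 2-byte form D6 AC at offsets 0–1.
U+C8EA4 → 4-byte form F3 88 BA A4 at offsets 2–5.
U+108FEB → 4-byte form F4 88 BF AB at offsets 6–9.
Offset 9 falls in char 3's range; it's byte 4 of F4 88 BF AB = 0xAB.

0xAB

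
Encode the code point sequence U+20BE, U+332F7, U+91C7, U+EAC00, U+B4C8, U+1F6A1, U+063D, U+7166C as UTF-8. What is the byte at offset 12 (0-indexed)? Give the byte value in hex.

U+20BE → 3-byte form E2 82 BE at offsets 0–2.
U+332F7 → 4-byte form F0 B3 8B B7 at offsets 3–6.
U+91C7 → 3-byte form E9 87 87 at offsets 7–9.
U+EAC00 → 4-byte form F3 AA B0 80 at offsets 10–13.
Offset 12 falls in char 4's range; it's byte 3 of F3 AA B0 80 = 0xB0.

0xB0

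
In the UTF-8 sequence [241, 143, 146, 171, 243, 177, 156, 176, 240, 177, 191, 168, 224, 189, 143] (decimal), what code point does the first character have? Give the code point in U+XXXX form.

U+4F4AB

Offset 0: leading byte 0xF1 = 11110001 → 4-byte char #1 = F1 8F 92 AB.
Leading byte 0xF1 = 11110001 matches 11110xxx → 4-byte sequence.
Byte 1: 0xF1 = 11110001, payload 001 (3 bits).
Byte 2: 0x8F = 10001111 (10xxxxxx ✓), payload 001111.
Byte 3: 0x92 = 10010010 (10xxxxxx ✓), payload 010010.
Byte 4: 0xAB = 10101011 (10xxxxxx ✓), payload 101011.
Concatenate: 001001111010010101011 = 0x4F4AB (21 bits → U+4F4AB).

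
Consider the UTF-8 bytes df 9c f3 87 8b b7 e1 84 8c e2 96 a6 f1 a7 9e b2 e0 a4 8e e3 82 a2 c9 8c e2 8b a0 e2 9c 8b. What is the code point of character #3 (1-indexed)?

Offset 0: leading byte 0xDF = 11011111 → 2-byte char #1 = DF 9C.
Offset 2: leading byte 0xF3 = 11110011 → 4-byte char #2 = F3 87 8B B7.
Offset 6: leading byte 0xE1 = 11100001 → 3-byte char #3 = E1 84 8C.
Leading byte 0xE1 = 11100001 matches 1110xxxx → 3-byte sequence.
Byte 1: 0xE1 = 11100001, payload 0001 (4 bits).
Byte 2: 0x84 = 10000100 (10xxxxxx ✓), payload 000100.
Byte 3: 0x8C = 10001100 (10xxxxxx ✓), payload 001100.
Concatenate: 0001000100001100 = 0x110C (16 bits → U+110C).

U+110C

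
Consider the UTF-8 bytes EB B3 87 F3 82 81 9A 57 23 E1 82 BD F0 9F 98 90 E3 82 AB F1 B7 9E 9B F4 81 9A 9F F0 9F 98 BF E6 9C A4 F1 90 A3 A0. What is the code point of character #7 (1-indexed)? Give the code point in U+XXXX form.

Offset 0: leading byte 0xEB = 11101011 → 3-byte char #1 = EB B3 87.
Offset 3: leading byte 0xF3 = 11110011 → 4-byte char #2 = F3 82 81 9A.
Offset 7: leading byte 0x57 = 01010111 → 1-byte char #3 = 57.
Offset 8: leading byte 0x23 = 00100011 → 1-byte char #4 = 23.
Offset 9: leading byte 0xE1 = 11100001 → 3-byte char #5 = E1 82 BD.
Offset 12: leading byte 0xF0 = 11110000 → 4-byte char #6 = F0 9F 98 90.
Offset 16: leading byte 0xE3 = 11100011 → 3-byte char #7 = E3 82 AB.
Leading byte 0xE3 = 11100011 matches 1110xxxx → 3-byte sequence.
Byte 1: 0xE3 = 11100011, payload 0011 (4 bits).
Byte 2: 0x82 = 10000010 (10xxxxxx ✓), payload 000010.
Byte 3: 0xAB = 10101011 (10xxxxxx ✓), payload 101011.
Concatenate: 0011000010101011 = 0x30AB (16 bits → U+30AB).

U+30AB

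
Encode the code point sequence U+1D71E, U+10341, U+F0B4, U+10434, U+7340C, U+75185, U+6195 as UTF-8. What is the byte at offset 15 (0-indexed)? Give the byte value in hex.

0xF1

U+1D71E → 4-byte form F0 9D 9C 9E at offsets 0–3.
U+10341 → 4-byte form F0 90 8D 81 at offsets 4–7.
U+F0B4 → 3-byte form EF 82 B4 at offsets 8–10.
U+10434 → 4-byte form F0 90 90 B4 at offsets 11–14.
U+7340C → 4-byte form F1 B3 90 8C at offsets 15–18.
Offset 15 falls in char 5's range; it's byte 1 of F1 B3 90 8C = 0xF1.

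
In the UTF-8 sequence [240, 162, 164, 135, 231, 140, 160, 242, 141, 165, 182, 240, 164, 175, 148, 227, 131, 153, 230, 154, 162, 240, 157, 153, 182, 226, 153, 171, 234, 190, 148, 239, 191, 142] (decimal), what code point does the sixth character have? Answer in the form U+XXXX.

Offset 0: leading byte 0xF0 = 11110000 → 4-byte char #1 = F0 A2 A4 87.
Offset 4: leading byte 0xE7 = 11100111 → 3-byte char #2 = E7 8C A0.
Offset 7: leading byte 0xF2 = 11110010 → 4-byte char #3 = F2 8D A5 B6.
Offset 11: leading byte 0xF0 = 11110000 → 4-byte char #4 = F0 A4 AF 94.
Offset 15: leading byte 0xE3 = 11100011 → 3-byte char #5 = E3 83 99.
Offset 18: leading byte 0xE6 = 11100110 → 3-byte char #6 = E6 9A A2.
Leading byte 0xE6 = 11100110 matches 1110xxxx → 3-byte sequence.
Byte 1: 0xE6 = 11100110, payload 0110 (4 bits).
Byte 2: 0x9A = 10011010 (10xxxxxx ✓), payload 011010.
Byte 3: 0xA2 = 10100010 (10xxxxxx ✓), payload 100010.
Concatenate: 0110011010100010 = 0x66A2 (16 bits → U+66A2).

U+66A2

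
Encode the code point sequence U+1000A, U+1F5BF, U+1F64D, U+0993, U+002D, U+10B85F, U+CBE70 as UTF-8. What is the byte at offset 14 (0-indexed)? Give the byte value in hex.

U+1000A → 4-byte form F0 90 80 8A at offsets 0–3.
U+1F5BF → 4-byte form F0 9F 96 BF at offsets 4–7.
U+1F64D → 4-byte form F0 9F 99 8D at offsets 8–11.
U+0993 → 3-byte form E0 A6 93 at offsets 12–14.
Offset 14 falls in char 4's range; it's byte 3 of E0 A6 93 = 0x93.

0x93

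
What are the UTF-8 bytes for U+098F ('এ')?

E0 A6 8F

U+098F = 0x98F = 2447 decimal. In range U+0800–U+FFFF → 3-byte form: 1110xxxx 10xxxxxx 10xxxxxx.
Binary (16 bits): 0000100110001111.
Split 4+6+6: 0000 | 100110 | 001111.
Byte 1: 11100000 = 0xE0.
Byte 2: 10100110 = 0xA6.
Byte 3: 10001111 = 0x8F.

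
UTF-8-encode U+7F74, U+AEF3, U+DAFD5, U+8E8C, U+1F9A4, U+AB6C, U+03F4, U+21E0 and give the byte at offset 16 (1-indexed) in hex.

1-indexed offset 16 is 0-indexed offset 15.
U+7F74 → 3-byte form E7 BD B4 at offsets 0–2.
U+AEF3 → 3-byte form EA BB B3 at offsets 3–5.
U+DAFD5 → 4-byte form F3 9A BF 95 at offsets 6–9.
U+8E8C → 3-byte form E8 BA 8C at offsets 10–12.
U+1F9A4 → 4-byte form F0 9F A6 A4 at offsets 13–16.
Offset 15 falls in char 5's range; it's byte 3 of F0 9F A6 A4 = 0xA6.

0xA6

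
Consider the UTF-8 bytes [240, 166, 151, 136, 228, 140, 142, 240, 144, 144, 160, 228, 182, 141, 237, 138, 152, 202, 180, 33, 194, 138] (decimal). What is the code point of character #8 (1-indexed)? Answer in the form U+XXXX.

Offset 0: leading byte 0xF0 = 11110000 → 4-byte char #1 = F0 A6 97 88.
Offset 4: leading byte 0xE4 = 11100100 → 3-byte char #2 = E4 8C 8E.
Offset 7: leading byte 0xF0 = 11110000 → 4-byte char #3 = F0 90 90 A0.
Offset 11: leading byte 0xE4 = 11100100 → 3-byte char #4 = E4 B6 8D.
Offset 14: leading byte 0xED = 11101101 → 3-byte char #5 = ED 8A 98.
Offset 17: leading byte 0xCA = 11001010 → 2-byte char #6 = CA B4.
Offset 19: leading byte 0x21 = 00100001 → 1-byte char #7 = 21.
Offset 20: leading byte 0xC2 = 11000010 → 2-byte char #8 = C2 8A.
Leading byte 0xC2 = 11000010 matches 110xxxxx → 2-byte sequence.
Byte 1: 0xC2 = 11000010, payload 00010 (5 bits).
Byte 2: 0x8A = 10001010 (10xxxxxx ✓), payload 001010.
Concatenate: 00010001010 = 0x8A (11 bits → U+008A).

U+008A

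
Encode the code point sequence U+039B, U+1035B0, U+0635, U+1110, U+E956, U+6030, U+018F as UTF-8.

CE 9B F4 83 96 B0 D8 B5 E1 84 90 EE A5 96 E6 80 B0 C6 8F

U+039B: 2-byte form → CE 9B.
U+1035B0: 4-byte form → F4 83 96 B0.
U+0635: 2-byte form → D8 B5.
U+1110: 3-byte form → E1 84 90.
U+E956: 3-byte form → EE A5 96.
U+6030: 3-byte form → E6 80 B0.
U+018F: 2-byte form → C6 8F.
Concatenated (19 bytes): CE 9B F4 83 96 B0 D8 B5 E1 84 90 EE A5 96 E6 80 B0 C6 8F.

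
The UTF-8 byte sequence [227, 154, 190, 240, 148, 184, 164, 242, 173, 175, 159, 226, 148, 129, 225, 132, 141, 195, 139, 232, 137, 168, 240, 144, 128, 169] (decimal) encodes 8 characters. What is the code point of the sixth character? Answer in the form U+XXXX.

U+00CB

Offset 0: leading byte 0xE3 = 11100011 → 3-byte char #1 = E3 9A BE.
Offset 3: leading byte 0xF0 = 11110000 → 4-byte char #2 = F0 94 B8 A4.
Offset 7: leading byte 0xF2 = 11110010 → 4-byte char #3 = F2 AD AF 9F.
Offset 11: leading byte 0xE2 = 11100010 → 3-byte char #4 = E2 94 81.
Offset 14: leading byte 0xE1 = 11100001 → 3-byte char #5 = E1 84 8D.
Offset 17: leading byte 0xC3 = 11000011 → 2-byte char #6 = C3 8B.
Leading byte 0xC3 = 11000011 matches 110xxxxx → 2-byte sequence.
Byte 1: 0xC3 = 11000011, payload 00011 (5 bits).
Byte 2: 0x8B = 10001011 (10xxxxxx ✓), payload 001011.
Concatenate: 00011001011 = 0xCB (11 bits → U+00CB).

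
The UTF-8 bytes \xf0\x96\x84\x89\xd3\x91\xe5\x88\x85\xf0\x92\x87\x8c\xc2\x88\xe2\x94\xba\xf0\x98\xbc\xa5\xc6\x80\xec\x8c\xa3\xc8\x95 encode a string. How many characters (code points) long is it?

10

Byte at offset 0: 0xF0 = 11110000 → 4-byte char (#1). Advance 4.
Byte at offset 4: 0xD3 = 11010011 → 2-byte char (#2). Advance 2.
Byte at offset 6: 0xE5 = 11100101 → 3-byte char (#3). Advance 3.
Byte at offset 9: 0xF0 = 11110000 → 4-byte char (#4). Advance 4.
Byte at offset 13: 0xC2 = 11000010 → 2-byte char (#5). Advance 2.
Byte at offset 15: 0xE2 = 11100010 → 3-byte char (#6). Advance 3.
Byte at offset 18: 0xF0 = 11110000 → 4-byte char (#7). Advance 4.
Byte at offset 22: 0xC6 = 11000110 → 2-byte char (#8). Advance 2.
Byte at offset 24: 0xEC = 11101100 → 3-byte char (#9). Advance 3.
Byte at offset 27: 0xC8 = 11001000 → 2-byte char (#10). Advance 2.
Reached end at offset 29 after 10 code points.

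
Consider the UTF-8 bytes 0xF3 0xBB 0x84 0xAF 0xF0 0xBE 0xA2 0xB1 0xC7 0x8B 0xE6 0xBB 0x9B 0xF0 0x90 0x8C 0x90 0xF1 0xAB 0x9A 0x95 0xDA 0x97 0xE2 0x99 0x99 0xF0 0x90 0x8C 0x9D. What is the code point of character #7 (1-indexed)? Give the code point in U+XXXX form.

U+0697

Offset 0: leading byte 0xF3 = 11110011 → 4-byte char #1 = F3 BB 84 AF.
Offset 4: leading byte 0xF0 = 11110000 → 4-byte char #2 = F0 BE A2 B1.
Offset 8: leading byte 0xC7 = 11000111 → 2-byte char #3 = C7 8B.
Offset 10: leading byte 0xE6 = 11100110 → 3-byte char #4 = E6 BB 9B.
Offset 13: leading byte 0xF0 = 11110000 → 4-byte char #5 = F0 90 8C 90.
Offset 17: leading byte 0xF1 = 11110001 → 4-byte char #6 = F1 AB 9A 95.
Offset 21: leading byte 0xDA = 11011010 → 2-byte char #7 = DA 97.
Leading byte 0xDA = 11011010 matches 110xxxxx → 2-byte sequence.
Byte 1: 0xDA = 11011010, payload 11010 (5 bits).
Byte 2: 0x97 = 10010111 (10xxxxxx ✓), payload 010111.
Concatenate: 11010010111 = 0x697 (11 bits → U+0697).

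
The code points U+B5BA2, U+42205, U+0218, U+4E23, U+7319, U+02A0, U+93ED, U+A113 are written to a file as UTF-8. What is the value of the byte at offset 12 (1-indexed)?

0xB8

1-indexed offset 12 is 0-indexed offset 11.
U+B5BA2 → 4-byte form F2 B5 AE A2 at offsets 0–3.
U+42205 → 4-byte form F1 82 88 85 at offsets 4–7.
U+0218 → 2-byte form C8 98 at offsets 8–9.
U+4E23 → 3-byte form E4 B8 A3 at offsets 10–12.
Offset 11 falls in char 4's range; it's byte 2 of E4 B8 A3 = 0xB8.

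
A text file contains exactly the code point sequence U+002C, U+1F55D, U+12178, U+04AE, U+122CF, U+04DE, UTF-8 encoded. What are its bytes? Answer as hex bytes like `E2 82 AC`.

2C F0 9F 95 9D F0 92 85 B8 D2 AE F0 92 8B 8F D3 9E

U+002C: 1-byte form → 2C.
U+1F55D: 4-byte form → F0 9F 95 9D.
U+12178: 4-byte form → F0 92 85 B8.
U+04AE: 2-byte form → D2 AE.
U+122CF: 4-byte form → F0 92 8B 8F.
U+04DE: 2-byte form → D3 9E.
Concatenated (17 bytes): 2C F0 9F 95 9D F0 92 85 B8 D2 AE F0 92 8B 8F D3 9E.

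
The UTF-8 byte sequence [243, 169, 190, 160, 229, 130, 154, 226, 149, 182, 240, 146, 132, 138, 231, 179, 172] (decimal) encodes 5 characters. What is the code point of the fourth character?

Offset 0: leading byte 0xF3 = 11110011 → 4-byte char #1 = F3 A9 BE A0.
Offset 4: leading byte 0xE5 = 11100101 → 3-byte char #2 = E5 82 9A.
Offset 7: leading byte 0xE2 = 11100010 → 3-byte char #3 = E2 95 B6.
Offset 10: leading byte 0xF0 = 11110000 → 4-byte char #4 = F0 92 84 8A.
Leading byte 0xF0 = 11110000 matches 11110xxx → 4-byte sequence.
Byte 1: 0xF0 = 11110000, payload 000 (3 bits).
Byte 2: 0x92 = 10010010 (10xxxxxx ✓), payload 010010.
Byte 3: 0x84 = 10000100 (10xxxxxx ✓), payload 000100.
Byte 4: 0x8A = 10001010 (10xxxxxx ✓), payload 001010.
Concatenate: 000010010000100001010 = 0x1210A (21 bits → U+1210A).

U+1210A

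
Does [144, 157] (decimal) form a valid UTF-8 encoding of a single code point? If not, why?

Byte 0x90 = 10010000 has the form 10xxxxxx — a continuation byte — but there is no preceding leading byte.

invalid (continuation byte with no leading byte)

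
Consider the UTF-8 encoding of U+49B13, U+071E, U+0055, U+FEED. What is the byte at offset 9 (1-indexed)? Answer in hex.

1-indexed offset 9 is 0-indexed offset 8.
U+49B13 → 4-byte form F1 89 AC 93 at offsets 0–3.
U+071E → 2-byte form DC 9E at offsets 4–5.
U+0055 → 1-byte form 55 at offsets 6–6.
U+FEED → 3-byte form EF BB AD at offsets 7–9.
Offset 8 falls in char 4's range; it's byte 2 of EF BB AD = 0xBB.

0xBB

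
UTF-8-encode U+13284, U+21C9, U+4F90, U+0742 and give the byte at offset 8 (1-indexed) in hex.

1-indexed offset 8 is 0-indexed offset 7.
U+13284 → 4-byte form F0 93 8A 84 at offsets 0–3.
U+21C9 → 3-byte form E2 87 89 at offsets 4–6.
U+4F90 → 3-byte form E4 BE 90 at offsets 7–9.
Offset 7 falls in char 3's range; it's byte 1 of E4 BE 90 = 0xE4.

0xE4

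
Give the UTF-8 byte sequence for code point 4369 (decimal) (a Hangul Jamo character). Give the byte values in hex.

E1 84 91

U+1111 = 0x1111 = 4369 decimal. In range U+0800–U+FFFF → 3-byte form: 1110xxxx 10xxxxxx 10xxxxxx.
Binary (16 bits): 0001000100010001.
Split 4+6+6: 0001 | 000100 | 010001.
Byte 1: 11100001 = 0xE1.
Byte 2: 10000100 = 0x84.
Byte 3: 10010001 = 0x91.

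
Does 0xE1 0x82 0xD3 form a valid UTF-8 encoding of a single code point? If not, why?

invalid (non-continuation byte where continuation expected)

Leading byte 0xE1 = 11100001 → 3-byte form.
Byte 3 is 0xD3 = 11010011, which is not 10xxxxxx — expected a continuation byte.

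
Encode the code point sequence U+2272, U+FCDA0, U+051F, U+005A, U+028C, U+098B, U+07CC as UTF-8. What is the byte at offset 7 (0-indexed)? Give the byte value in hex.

0xD4

U+2272 → 3-byte form E2 89 B2 at offsets 0–2.
U+FCDA0 → 4-byte form F3 BC B6 A0 at offsets 3–6.
U+051F → 2-byte form D4 9F at offsets 7–8.
Offset 7 falls in char 3's range; it's byte 1 of D4 9F = 0xD4.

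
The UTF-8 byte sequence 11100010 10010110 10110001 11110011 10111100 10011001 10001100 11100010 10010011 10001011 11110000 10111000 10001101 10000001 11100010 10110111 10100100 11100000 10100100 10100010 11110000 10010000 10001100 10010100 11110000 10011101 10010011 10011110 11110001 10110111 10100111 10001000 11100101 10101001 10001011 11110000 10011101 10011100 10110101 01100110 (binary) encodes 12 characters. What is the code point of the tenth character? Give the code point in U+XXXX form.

Offset 0: leading byte 0xE2 = 11100010 → 3-byte char #1 = E2 96 B1.
Offset 3: leading byte 0xF3 = 11110011 → 4-byte char #2 = F3 BC 99 8C.
Offset 7: leading byte 0xE2 = 11100010 → 3-byte char #3 = E2 93 8B.
Offset 10: leading byte 0xF0 = 11110000 → 4-byte char #4 = F0 B8 8D 81.
Offset 14: leading byte 0xE2 = 11100010 → 3-byte char #5 = E2 B7 A4.
Offset 17: leading byte 0xE0 = 11100000 → 3-byte char #6 = E0 A4 A2.
Offset 20: leading byte 0xF0 = 11110000 → 4-byte char #7 = F0 90 8C 94.
Offset 24: leading byte 0xF0 = 11110000 → 4-byte char #8 = F0 9D 93 9E.
Offset 28: leading byte 0xF1 = 11110001 → 4-byte char #9 = F1 B7 A7 88.
Offset 32: leading byte 0xE5 = 11100101 → 3-byte char #10 = E5 A9 8B.
Leading byte 0xE5 = 11100101 matches 1110xxxx → 3-byte sequence.
Byte 1: 0xE5 = 11100101, payload 0101 (4 bits).
Byte 2: 0xA9 = 10101001 (10xxxxxx ✓), payload 101001.
Byte 3: 0x8B = 10001011 (10xxxxxx ✓), payload 001011.
Concatenate: 0101101001001011 = 0x5A4B (16 bits → U+5A4B).

U+5A4B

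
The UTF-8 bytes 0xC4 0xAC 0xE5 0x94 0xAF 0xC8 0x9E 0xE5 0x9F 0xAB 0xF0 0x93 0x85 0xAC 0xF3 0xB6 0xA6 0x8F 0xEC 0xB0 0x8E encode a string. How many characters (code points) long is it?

7

Byte at offset 0: 0xC4 = 11000100 → 2-byte char (#1). Advance 2.
Byte at offset 2: 0xE5 = 11100101 → 3-byte char (#2). Advance 3.
Byte at offset 5: 0xC8 = 11001000 → 2-byte char (#3). Advance 2.
Byte at offset 7: 0xE5 = 11100101 → 3-byte char (#4). Advance 3.
Byte at offset 10: 0xF0 = 11110000 → 4-byte char (#5). Advance 4.
Byte at offset 14: 0xF3 = 11110011 → 4-byte char (#6). Advance 4.
Byte at offset 18: 0xEC = 11101100 → 3-byte char (#7). Advance 3.
Reached end at offset 21 after 7 code points.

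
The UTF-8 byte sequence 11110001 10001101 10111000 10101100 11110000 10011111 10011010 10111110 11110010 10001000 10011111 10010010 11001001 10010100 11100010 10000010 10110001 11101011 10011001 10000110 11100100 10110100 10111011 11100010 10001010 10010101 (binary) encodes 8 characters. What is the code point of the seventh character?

Offset 0: leading byte 0xF1 = 11110001 → 4-byte char #1 = F1 8D B8 AC.
Offset 4: leading byte 0xF0 = 11110000 → 4-byte char #2 = F0 9F 9A BE.
Offset 8: leading byte 0xF2 = 11110010 → 4-byte char #3 = F2 88 9F 92.
Offset 12: leading byte 0xC9 = 11001001 → 2-byte char #4 = C9 94.
Offset 14: leading byte 0xE2 = 11100010 → 3-byte char #5 = E2 82 B1.
Offset 17: leading byte 0xEB = 11101011 → 3-byte char #6 = EB 99 86.
Offset 20: leading byte 0xE4 = 11100100 → 3-byte char #7 = E4 B4 BB.
Leading byte 0xE4 = 11100100 matches 1110xxxx → 3-byte sequence.
Byte 1: 0xE4 = 11100100, payload 0100 (4 bits).
Byte 2: 0xB4 = 10110100 (10xxxxxx ✓), payload 110100.
Byte 3: 0xBB = 10111011 (10xxxxxx ✓), payload 111011.
Concatenate: 0100110100111011 = 0x4D3B (16 bits → U+4D3B).

U+4D3B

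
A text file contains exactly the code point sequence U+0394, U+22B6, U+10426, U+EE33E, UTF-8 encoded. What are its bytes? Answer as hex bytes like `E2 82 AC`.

U+0394: 2-byte form → CE 94.
U+22B6: 3-byte form → E2 8A B6.
U+10426: 4-byte form → F0 90 90 A6.
U+EE33E: 4-byte form → F3 AE 8C BE.
Concatenated (13 bytes): CE 94 E2 8A B6 F0 90 90 A6 F3 AE 8C BE.

CE 94 E2 8A B6 F0 90 90 A6 F3 AE 8C BE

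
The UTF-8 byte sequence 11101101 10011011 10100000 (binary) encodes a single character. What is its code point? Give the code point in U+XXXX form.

Leading byte 0xED = 11101101 matches 1110xxxx → 3-byte sequence.
Byte 1: 0xED = 11101101, payload 1101 (4 bits).
Byte 2: 0x9B = 10011011 (10xxxxxx ✓), payload 011011.
Byte 3: 0xA0 = 10100000 (10xxxxxx ✓), payload 100000.
Concatenate: 1101011011100000 = 0xD6E0 (16 bits → U+D6E0).

U+D6E0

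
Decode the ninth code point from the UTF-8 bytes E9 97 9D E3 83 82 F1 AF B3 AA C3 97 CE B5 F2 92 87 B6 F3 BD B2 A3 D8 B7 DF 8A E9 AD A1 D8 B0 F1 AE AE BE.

U+07CA

Offset 0: leading byte 0xE9 = 11101001 → 3-byte char #1 = E9 97 9D.
Offset 3: leading byte 0xE3 = 11100011 → 3-byte char #2 = E3 83 82.
Offset 6: leading byte 0xF1 = 11110001 → 4-byte char #3 = F1 AF B3 AA.
Offset 10: leading byte 0xC3 = 11000011 → 2-byte char #4 = C3 97.
Offset 12: leading byte 0xCE = 11001110 → 2-byte char #5 = CE B5.
Offset 14: leading byte 0xF2 = 11110010 → 4-byte char #6 = F2 92 87 B6.
Offset 18: leading byte 0xF3 = 11110011 → 4-byte char #7 = F3 BD B2 A3.
Offset 22: leading byte 0xD8 = 11011000 → 2-byte char #8 = D8 B7.
Offset 24: leading byte 0xDF = 11011111 → 2-byte char #9 = DF 8A.
Leading byte 0xDF = 11011111 matches 110xxxxx → 2-byte sequence.
Byte 1: 0xDF = 11011111, payload 11111 (5 bits).
Byte 2: 0x8A = 10001010 (10xxxxxx ✓), payload 001010.
Concatenate: 11111001010 = 0x7CA (11 bits → U+07CA).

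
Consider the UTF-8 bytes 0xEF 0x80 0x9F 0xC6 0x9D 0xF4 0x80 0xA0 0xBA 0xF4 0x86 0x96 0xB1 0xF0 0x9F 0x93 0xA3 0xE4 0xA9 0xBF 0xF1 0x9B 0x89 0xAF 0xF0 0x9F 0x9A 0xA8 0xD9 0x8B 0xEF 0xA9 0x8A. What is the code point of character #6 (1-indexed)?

Offset 0: leading byte 0xEF = 11101111 → 3-byte char #1 = EF 80 9F.
Offset 3: leading byte 0xC6 = 11000110 → 2-byte char #2 = C6 9D.
Offset 5: leading byte 0xF4 = 11110100 → 4-byte char #3 = F4 80 A0 BA.
Offset 9: leading byte 0xF4 = 11110100 → 4-byte char #4 = F4 86 96 B1.
Offset 13: leading byte 0xF0 = 11110000 → 4-byte char #5 = F0 9F 93 A3.
Offset 17: leading byte 0xE4 = 11100100 → 3-byte char #6 = E4 A9 BF.
Leading byte 0xE4 = 11100100 matches 1110xxxx → 3-byte sequence.
Byte 1: 0xE4 = 11100100, payload 0100 (4 bits).
Byte 2: 0xA9 = 10101001 (10xxxxxx ✓), payload 101001.
Byte 3: 0xBF = 10111111 (10xxxxxx ✓), payload 111111.
Concatenate: 0100101001111111 = 0x4A7F (16 bits → U+4A7F).

U+4A7F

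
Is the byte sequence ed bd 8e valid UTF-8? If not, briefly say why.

Structurally a 3-byte sequence; payload = 0xDF4E.
But 0xDF4E is in U+D800–U+DFFF, the surrogate range. Surrogates are not Unicode scalar values and are forbidden in UTF-8.

invalid (encodes a surrogate (U+D800–U+DFFF))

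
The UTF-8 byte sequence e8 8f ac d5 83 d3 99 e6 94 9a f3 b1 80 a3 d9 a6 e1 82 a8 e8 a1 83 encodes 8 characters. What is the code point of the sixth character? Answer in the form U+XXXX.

U+0666

Offset 0: leading byte 0xE8 = 11101000 → 3-byte char #1 = E8 8F AC.
Offset 3: leading byte 0xD5 = 11010101 → 2-byte char #2 = D5 83.
Offset 5: leading byte 0xD3 = 11010011 → 2-byte char #3 = D3 99.
Offset 7: leading byte 0xE6 = 11100110 → 3-byte char #4 = E6 94 9A.
Offset 10: leading byte 0xF3 = 11110011 → 4-byte char #5 = F3 B1 80 A3.
Offset 14: leading byte 0xD9 = 11011001 → 2-byte char #6 = D9 A6.
Leading byte 0xD9 = 11011001 matches 110xxxxx → 2-byte sequence.
Byte 1: 0xD9 = 11011001, payload 11001 (5 bits).
Byte 2: 0xA6 = 10100110 (10xxxxxx ✓), payload 100110.
Concatenate: 11001100110 = 0x666 (11 bits → U+0666).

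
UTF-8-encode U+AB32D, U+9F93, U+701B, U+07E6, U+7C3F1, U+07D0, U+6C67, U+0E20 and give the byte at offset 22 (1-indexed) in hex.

0xE0

1-indexed offset 22 is 0-indexed offset 21.
U+AB32D → 4-byte form F2 AB 8C AD at offsets 0–3.
U+9F93 → 3-byte form E9 BE 93 at offsets 4–6.
U+701B → 3-byte form E7 80 9B at offsets 7–9.
U+07E6 → 2-byte form DF A6 at offsets 10–11.
U+7C3F1 → 4-byte form F1 BC 8F B1 at offsets 12–15.
U+07D0 → 2-byte form DF 90 at offsets 16–17.
U+6C67 → 3-byte form E6 B1 A7 at offsets 18–20.
U+0E20 → 3-byte form E0 B8 A0 at offsets 21–23.
Offset 21 falls in char 8's range; it's byte 1 of E0 B8 A0 = 0xE0.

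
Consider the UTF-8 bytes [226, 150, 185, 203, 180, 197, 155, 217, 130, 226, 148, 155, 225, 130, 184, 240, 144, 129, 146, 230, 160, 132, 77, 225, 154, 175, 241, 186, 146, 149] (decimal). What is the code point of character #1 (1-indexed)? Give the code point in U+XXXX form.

Offset 0: leading byte 0xE2 = 11100010 → 3-byte char #1 = E2 96 B9.
Leading byte 0xE2 = 11100010 matches 1110xxxx → 3-byte sequence.
Byte 1: 0xE2 = 11100010, payload 0010 (4 bits).
Byte 2: 0x96 = 10010110 (10xxxxxx ✓), payload 010110.
Byte 3: 0xB9 = 10111001 (10xxxxxx ✓), payload 111001.
Concatenate: 0010010110111001 = 0x25B9 (16 bits → U+25B9).

U+25B9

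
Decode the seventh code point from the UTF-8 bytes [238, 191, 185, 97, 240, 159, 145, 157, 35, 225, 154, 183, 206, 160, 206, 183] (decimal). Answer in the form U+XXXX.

Offset 0: leading byte 0xEE = 11101110 → 3-byte char #1 = EE BF B9.
Offset 3: leading byte 0x61 = 01100001 → 1-byte char #2 = 61.
Offset 4: leading byte 0xF0 = 11110000 → 4-byte char #3 = F0 9F 91 9D.
Offset 8: leading byte 0x23 = 00100011 → 1-byte char #4 = 23.
Offset 9: leading byte 0xE1 = 11100001 → 3-byte char #5 = E1 9A B7.
Offset 12: leading byte 0xCE = 11001110 → 2-byte char #6 = CE A0.
Offset 14: leading byte 0xCE = 11001110 → 2-byte char #7 = CE B7.
Leading byte 0xCE = 11001110 matches 110xxxxx → 2-byte sequence.
Byte 1: 0xCE = 11001110, payload 01110 (5 bits).
Byte 2: 0xB7 = 10110111 (10xxxxxx ✓), payload 110111.
Concatenate: 01110110111 = 0x3B7 (11 bits → U+03B7).

U+03B7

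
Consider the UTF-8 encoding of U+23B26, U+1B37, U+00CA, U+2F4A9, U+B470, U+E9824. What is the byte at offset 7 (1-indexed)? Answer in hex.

0xB7

1-indexed offset 7 is 0-indexed offset 6.
U+23B26 → 4-byte form F0 A3 AC A6 at offsets 0–3.
U+1B37 → 3-byte form E1 AC B7 at offsets 4–6.
Offset 6 falls in char 2's range; it's byte 3 of E1 AC B7 = 0xB7.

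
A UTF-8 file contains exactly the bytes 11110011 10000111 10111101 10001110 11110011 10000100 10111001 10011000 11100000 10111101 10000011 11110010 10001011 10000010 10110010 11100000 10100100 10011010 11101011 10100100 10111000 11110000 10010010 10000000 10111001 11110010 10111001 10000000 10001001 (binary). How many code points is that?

8

Byte at offset 0: 0xF3 = 11110011 → 4-byte char (#1). Advance 4.
Byte at offset 4: 0xF3 = 11110011 → 4-byte char (#2). Advance 4.
Byte at offset 8: 0xE0 = 11100000 → 3-byte char (#3). Advance 3.
Byte at offset 11: 0xF2 = 11110010 → 4-byte char (#4). Advance 4.
Byte at offset 15: 0xE0 = 11100000 → 3-byte char (#5). Advance 3.
Byte at offset 18: 0xEB = 11101011 → 3-byte char (#6). Advance 3.
Byte at offset 21: 0xF0 = 11110000 → 4-byte char (#7). Advance 4.
Byte at offset 25: 0xF2 = 11110010 → 4-byte char (#8). Advance 4.
Reached end at offset 29 after 8 code points.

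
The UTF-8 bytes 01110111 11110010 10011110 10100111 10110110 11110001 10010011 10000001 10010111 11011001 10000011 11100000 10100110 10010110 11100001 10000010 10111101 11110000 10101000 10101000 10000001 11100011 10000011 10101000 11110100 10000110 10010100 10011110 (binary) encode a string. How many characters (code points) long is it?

Byte at offset 0: 0x77 = 01110111 → 1-byte char (#1). Advance 1.
Byte at offset 1: 0xF2 = 11110010 → 4-byte char (#2). Advance 4.
Byte at offset 5: 0xF1 = 11110001 → 4-byte char (#3). Advance 4.
Byte at offset 9: 0xD9 = 11011001 → 2-byte char (#4). Advance 2.
Byte at offset 11: 0xE0 = 11100000 → 3-byte char (#5). Advance 3.
Byte at offset 14: 0xE1 = 11100001 → 3-byte char (#6). Advance 3.
Byte at offset 17: 0xF0 = 11110000 → 4-byte char (#7). Advance 4.
Byte at offset 21: 0xE3 = 11100011 → 3-byte char (#8). Advance 3.
Byte at offset 24: 0xF4 = 11110100 → 4-byte char (#9). Advance 4.
Reached end at offset 28 after 9 code points.

9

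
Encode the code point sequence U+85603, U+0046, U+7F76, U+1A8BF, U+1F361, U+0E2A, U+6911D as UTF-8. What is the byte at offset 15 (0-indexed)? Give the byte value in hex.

0xA1

U+85603 → 4-byte form F2 85 98 83 at offsets 0–3.
U+0046 → 1-byte form 46 at offsets 4–4.
U+7F76 → 3-byte form E7 BD B6 at offsets 5–7.
U+1A8BF → 4-byte form F0 9A A2 BF at offsets 8–11.
U+1F361 → 4-byte form F0 9F 8D A1 at offsets 12–15.
Offset 15 falls in char 5's range; it's byte 4 of F0 9F 8D A1 = 0xA1.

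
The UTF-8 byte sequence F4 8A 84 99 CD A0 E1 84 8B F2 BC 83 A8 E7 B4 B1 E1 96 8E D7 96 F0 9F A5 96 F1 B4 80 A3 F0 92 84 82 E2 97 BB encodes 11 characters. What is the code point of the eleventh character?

Offset 0: leading byte 0xF4 = 11110100 → 4-byte char #1 = F4 8A 84 99.
Offset 4: leading byte 0xCD = 11001101 → 2-byte char #2 = CD A0.
Offset 6: leading byte 0xE1 = 11100001 → 3-byte char #3 = E1 84 8B.
Offset 9: leading byte 0xF2 = 11110010 → 4-byte char #4 = F2 BC 83 A8.
Offset 13: leading byte 0xE7 = 11100111 → 3-byte char #5 = E7 B4 B1.
Offset 16: leading byte 0xE1 = 11100001 → 3-byte char #6 = E1 96 8E.
Offset 19: leading byte 0xD7 = 11010111 → 2-byte char #7 = D7 96.
Offset 21: leading byte 0xF0 = 11110000 → 4-byte char #8 = F0 9F A5 96.
Offset 25: leading byte 0xF1 = 11110001 → 4-byte char #9 = F1 B4 80 A3.
Offset 29: leading byte 0xF0 = 11110000 → 4-byte char #10 = F0 92 84 82.
Offset 33: leading byte 0xE2 = 11100010 → 3-byte char #11 = E2 97 BB.
Leading byte 0xE2 = 11100010 matches 1110xxxx → 3-byte sequence.
Byte 1: 0xE2 = 11100010, payload 0010 (4 bits).
Byte 2: 0x97 = 10010111 (10xxxxxx ✓), payload 010111.
Byte 3: 0xBB = 10111011 (10xxxxxx ✓), payload 111011.
Concatenate: 0010010111111011 = 0x25FB (16 bits → U+25FB).

U+25FB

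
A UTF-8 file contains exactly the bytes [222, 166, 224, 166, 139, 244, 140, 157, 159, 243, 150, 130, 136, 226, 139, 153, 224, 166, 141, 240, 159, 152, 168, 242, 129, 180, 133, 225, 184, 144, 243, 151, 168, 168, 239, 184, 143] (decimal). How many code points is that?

11

Byte at offset 0: 0xDE = 11011110 → 2-byte char (#1). Advance 2.
Byte at offset 2: 0xE0 = 11100000 → 3-byte char (#2). Advance 3.
Byte at offset 5: 0xF4 = 11110100 → 4-byte char (#3). Advance 4.
Byte at offset 9: 0xF3 = 11110011 → 4-byte char (#4). Advance 4.
Byte at offset 13: 0xE2 = 11100010 → 3-byte char (#5). Advance 3.
Byte at offset 16: 0xE0 = 11100000 → 3-byte char (#6). Advance 3.
Byte at offset 19: 0xF0 = 11110000 → 4-byte char (#7). Advance 4.
Byte at offset 23: 0xF2 = 11110010 → 4-byte char (#8). Advance 4.
Byte at offset 27: 0xE1 = 11100001 → 3-byte char (#9). Advance 3.
Byte at offset 30: 0xF3 = 11110011 → 4-byte char (#10). Advance 4.
Byte at offset 34: 0xEF = 11101111 → 3-byte char (#11). Advance 3.
Reached end at offset 37 after 11 code points.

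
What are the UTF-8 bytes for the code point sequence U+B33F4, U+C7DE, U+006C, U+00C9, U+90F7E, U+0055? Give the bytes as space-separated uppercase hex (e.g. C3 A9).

U+B33F4: 4-byte form → F2 B3 8F B4.
U+C7DE: 3-byte form → EC 9F 9E.
U+006C: 1-byte form → 6C.
U+00C9: 2-byte form → C3 89.
U+90F7E: 4-byte form → F2 90 BD BE.
U+0055: 1-byte form → 55.
Concatenated (15 bytes): F2 B3 8F B4 EC 9F 9E 6C C3 89 F2 90 BD BE 55.

F2 B3 8F B4 EC 9F 9E 6C C3 89 F2 90 BD BE 55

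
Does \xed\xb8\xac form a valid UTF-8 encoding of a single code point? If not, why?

invalid (encodes a surrogate (U+D800–U+DFFF))

Structurally a 3-byte sequence; payload = 0xDE2C.
But 0xDE2C is in U+D800–U+DFFF, the surrogate range. Surrogates are not Unicode scalar values and are forbidden in UTF-8.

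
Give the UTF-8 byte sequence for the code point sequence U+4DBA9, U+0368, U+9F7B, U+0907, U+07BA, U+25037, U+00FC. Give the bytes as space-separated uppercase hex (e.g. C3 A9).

U+4DBA9: 4-byte form → F1 8D AE A9.
U+0368: 2-byte form → CD A8.
U+9F7B: 3-byte form → E9 BD BB.
U+0907: 3-byte form → E0 A4 87.
U+07BA: 2-byte form → DE BA.
U+25037: 4-byte form → F0 A5 80 B7.
U+00FC: 2-byte form → C3 BC.
Concatenated (20 bytes): F1 8D AE A9 CD A8 E9 BD BB E0 A4 87 DE BA F0 A5 80 B7 C3 BC.

F1 8D AE A9 CD A8 E9 BD BB E0 A4 87 DE BA F0 A5 80 B7 C3 BC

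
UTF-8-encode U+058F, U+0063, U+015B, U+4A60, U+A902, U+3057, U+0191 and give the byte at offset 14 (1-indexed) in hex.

1-indexed offset 14 is 0-indexed offset 13.
U+058F → 2-byte form D6 8F at offsets 0–1.
U+0063 → 1-byte form 63 at offsets 2–2.
U+015B → 2-byte form C5 9B at offsets 3–4.
U+4A60 → 3-byte form E4 A9 A0 at offsets 5–7.
U+A902 → 3-byte form EA A4 82 at offsets 8–10.
U+3057 → 3-byte form E3 81 97 at offsets 11–13.
Offset 13 falls in char 6's range; it's byte 3 of E3 81 97 = 0x97.

0x97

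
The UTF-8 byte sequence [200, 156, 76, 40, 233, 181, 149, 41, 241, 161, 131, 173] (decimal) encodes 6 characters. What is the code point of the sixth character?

U+610ED

Offset 0: leading byte 0xC8 = 11001000 → 2-byte char #1 = C8 9C.
Offset 2: leading byte 0x4C = 01001100 → 1-byte char #2 = 4C.
Offset 3: leading byte 0x28 = 00101000 → 1-byte char #3 = 28.
Offset 4: leading byte 0xE9 = 11101001 → 3-byte char #4 = E9 B5 95.
Offset 7: leading byte 0x29 = 00101001 → 1-byte char #5 = 29.
Offset 8: leading byte 0xF1 = 11110001 → 4-byte char #6 = F1 A1 83 AD.
Leading byte 0xF1 = 11110001 matches 11110xxx → 4-byte sequence.
Byte 1: 0xF1 = 11110001, payload 001 (3 bits).
Byte 2: 0xA1 = 10100001 (10xxxxxx ✓), payload 100001.
Byte 3: 0x83 = 10000011 (10xxxxxx ✓), payload 000011.
Byte 4: 0xAD = 10101101 (10xxxxxx ✓), payload 101101.
Concatenate: 001100001000011101101 = 0x610ED (21 bits → U+610ED).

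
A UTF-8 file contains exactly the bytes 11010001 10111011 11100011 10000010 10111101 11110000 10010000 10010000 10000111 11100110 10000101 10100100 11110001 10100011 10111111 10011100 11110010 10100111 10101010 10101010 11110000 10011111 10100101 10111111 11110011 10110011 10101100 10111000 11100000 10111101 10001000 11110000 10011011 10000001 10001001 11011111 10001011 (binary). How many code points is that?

Byte at offset 0: 0xD1 = 11010001 → 2-byte char (#1). Advance 2.
Byte at offset 2: 0xE3 = 11100011 → 3-byte char (#2). Advance 3.
Byte at offset 5: 0xF0 = 11110000 → 4-byte char (#3). Advance 4.
Byte at offset 9: 0xE6 = 11100110 → 3-byte char (#4). Advance 3.
Byte at offset 12: 0xF1 = 11110001 → 4-byte char (#5). Advance 4.
Byte at offset 16: 0xF2 = 11110010 → 4-byte char (#6). Advance 4.
Byte at offset 20: 0xF0 = 11110000 → 4-byte char (#7). Advance 4.
Byte at offset 24: 0xF3 = 11110011 → 4-byte char (#8). Advance 4.
Byte at offset 28: 0xE0 = 11100000 → 3-byte char (#9). Advance 3.
Byte at offset 31: 0xF0 = 11110000 → 4-byte char (#10). Advance 4.
Byte at offset 35: 0xDF = 11011111 → 2-byte char (#11). Advance 2.
Reached end at offset 37 after 11 code points.

11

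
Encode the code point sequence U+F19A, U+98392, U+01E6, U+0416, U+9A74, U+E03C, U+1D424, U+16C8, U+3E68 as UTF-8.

EF 86 9A F2 98 8E 92 C7 A6 D0 96 E9 A9 B4 EE 80 BC F0 9D 90 A4 E1 9B 88 E3 B9 A8

U+F19A: 3-byte form → EF 86 9A.
U+98392: 4-byte form → F2 98 8E 92.
U+01E6: 2-byte form → C7 A6.
U+0416: 2-byte form → D0 96.
U+9A74: 3-byte form → E9 A9 B4.
U+E03C: 3-byte form → EE 80 BC.
U+1D424: 4-byte form → F0 9D 90 A4.
U+16C8: 3-byte form → E1 9B 88.
U+3E68: 3-byte form → E3 B9 A8.
Concatenated (27 bytes): EF 86 9A F2 98 8E 92 C7 A6 D0 96 E9 A9 B4 EE 80 BC F0 9D 90 A4 E1 9B 88 E3 B9 A8.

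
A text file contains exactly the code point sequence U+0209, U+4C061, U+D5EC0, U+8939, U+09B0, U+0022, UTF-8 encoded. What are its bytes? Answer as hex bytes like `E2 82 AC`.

C8 89 F1 8C 81 A1 F3 95 BB 80 E8 A4 B9 E0 A6 B0 22

U+0209: 2-byte form → C8 89.
U+4C061: 4-byte form → F1 8C 81 A1.
U+D5EC0: 4-byte form → F3 95 BB 80.
U+8939: 3-byte form → E8 A4 B9.
U+09B0: 3-byte form → E0 A6 B0.
U+0022: 1-byte form → 22.
Concatenated (17 bytes): C8 89 F1 8C 81 A1 F3 95 BB 80 E8 A4 B9 E0 A6 B0 22.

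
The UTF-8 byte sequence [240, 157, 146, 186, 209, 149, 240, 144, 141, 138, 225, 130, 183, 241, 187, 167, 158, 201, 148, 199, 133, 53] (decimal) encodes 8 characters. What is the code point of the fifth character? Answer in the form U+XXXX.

Offset 0: leading byte 0xF0 = 11110000 → 4-byte char #1 = F0 9D 92 BA.
Offset 4: leading byte 0xD1 = 11010001 → 2-byte char #2 = D1 95.
Offset 6: leading byte 0xF0 = 11110000 → 4-byte char #3 = F0 90 8D 8A.
Offset 10: leading byte 0xE1 = 11100001 → 3-byte char #4 = E1 82 B7.
Offset 13: leading byte 0xF1 = 11110001 → 4-byte char #5 = F1 BB A7 9E.
Leading byte 0xF1 = 11110001 matches 11110xxx → 4-byte sequence.
Byte 1: 0xF1 = 11110001, payload 001 (3 bits).
Byte 2: 0xBB = 10111011 (10xxxxxx ✓), payload 111011.
Byte 3: 0xA7 = 10100111 (10xxxxxx ✓), payload 100111.
Byte 4: 0x9E = 10011110 (10xxxxxx ✓), payload 011110.
Concatenate: 001111011100111011110 = 0x7B9DE (21 bits → U+7B9DE).

U+7B9DE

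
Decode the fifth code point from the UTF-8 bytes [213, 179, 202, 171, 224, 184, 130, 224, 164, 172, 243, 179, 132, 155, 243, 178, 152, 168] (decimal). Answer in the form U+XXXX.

Offset 0: leading byte 0xD5 = 11010101 → 2-byte char #1 = D5 B3.
Offset 2: leading byte 0xCA = 11001010 → 2-byte char #2 = CA AB.
Offset 4: leading byte 0xE0 = 11100000 → 3-byte char #3 = E0 B8 82.
Offset 7: leading byte 0xE0 = 11100000 → 3-byte char #4 = E0 A4 AC.
Offset 10: leading byte 0xF3 = 11110011 → 4-byte char #5 = F3 B3 84 9B.
Leading byte 0xF3 = 11110011 matches 11110xxx → 4-byte sequence.
Byte 1: 0xF3 = 11110011, payload 011 (3 bits).
Byte 2: 0xB3 = 10110011 (10xxxxxx ✓), payload 110011.
Byte 3: 0x84 = 10000100 (10xxxxxx ✓), payload 000100.
Byte 4: 0x9B = 10011011 (10xxxxxx ✓), payload 011011.
Concatenate: 011110011000100011011 = 0xF311B (21 bits → U+F311B).

U+F311B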